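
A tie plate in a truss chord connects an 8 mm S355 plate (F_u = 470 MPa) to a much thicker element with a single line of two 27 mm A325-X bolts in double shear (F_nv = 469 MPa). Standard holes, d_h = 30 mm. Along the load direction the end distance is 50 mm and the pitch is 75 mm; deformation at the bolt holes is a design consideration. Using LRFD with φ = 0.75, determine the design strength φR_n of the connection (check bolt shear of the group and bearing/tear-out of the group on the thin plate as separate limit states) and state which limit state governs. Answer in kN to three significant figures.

Bolt shear: A_b = π·27²/4 = 572.6 mm²; R_n = 469 × 572.6 × 2 × 2 / 1000 = 1074 kN → 0.75 × 1074 = 806 kN.
Bearing (1.2 l_c t F_u ≤ 2.4 d t F_u): upper limit = 2.4·27·8·470 / 1000 = 243.6 kN.
  Edge l_c = 50 − 30/2 = 35 → r_n = 157.9 kN; interior l_c = 75 − 30 = 45 → r_n = 203 kN.
  R_n,bearing = 1·157.9 + 1·203 = 361 kN → 0.75 × 361 = 271 kN.
Bearing governs: 271 kN.

271 kN (bearing governs)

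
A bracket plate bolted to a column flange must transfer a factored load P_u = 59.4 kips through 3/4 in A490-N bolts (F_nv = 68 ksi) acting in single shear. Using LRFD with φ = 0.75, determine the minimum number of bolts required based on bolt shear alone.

A_b = π·0.75²/4 = 0.4418 in².
Per-bolt design strength φR_n = 0.75 × 68 × 0.4418 × 1 = 22.53 kips.
n ≥ 59.4 / 22.53 = 2.636 → use 3 bolts.

3 bolts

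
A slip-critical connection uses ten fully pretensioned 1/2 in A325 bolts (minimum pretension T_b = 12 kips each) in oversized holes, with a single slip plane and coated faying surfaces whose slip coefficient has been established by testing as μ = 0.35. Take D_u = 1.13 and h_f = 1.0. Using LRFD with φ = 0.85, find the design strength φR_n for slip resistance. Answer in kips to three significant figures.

R_n = μ · D_u · h_f · T_b · n_s · n_b = 0.35 × 1.13 × 1.0 × 12 × 1 × 10 = 47.46 kips.
Design strength φR_n = 0.85 × 47.46 = 40.3 kips.

40.3 kips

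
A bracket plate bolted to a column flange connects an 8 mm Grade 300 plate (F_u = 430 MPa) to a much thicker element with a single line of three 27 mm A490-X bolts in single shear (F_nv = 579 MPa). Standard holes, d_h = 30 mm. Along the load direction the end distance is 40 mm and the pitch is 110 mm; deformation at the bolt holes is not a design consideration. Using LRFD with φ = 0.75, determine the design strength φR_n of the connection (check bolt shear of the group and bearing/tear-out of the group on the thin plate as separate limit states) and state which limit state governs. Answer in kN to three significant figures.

Bolt shear: A_b = π·27²/4 = 572.6 mm²; R_n = 579 × 572.6 × 3 × 1 / 1000 = 994.5 kN → 0.75 × 994.5 = 746 kN.
Bearing (1.5 l_c t F_u ≤ 3.0 d t F_u): upper limit = 3.0·27·8·430 / 1000 = 278.6 kN.
  Edge l_c = 40 − 30/2 = 25 → r_n = 129 kN; interior l_c = 110 − 30 = 80 → r_n = 278.6 kN.
  R_n,bearing = 1·129 + 2·278.6 = 686.3 kN → 0.75 × 686.3 = 515 kN.
Bearing governs: 515 kN.

515 kN (bearing governs)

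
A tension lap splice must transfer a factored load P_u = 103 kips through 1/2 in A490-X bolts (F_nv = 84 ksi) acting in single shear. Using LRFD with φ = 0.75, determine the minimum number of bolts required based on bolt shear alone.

9 bolts

A_b = π·0.5²/4 = 0.1963 in².
Per-bolt design strength φR_n = 0.75 × 84 × 0.1963 × 1 = 12.37 kips.
n ≥ 103 / 12.37 = 8.327 → use 9 bolts.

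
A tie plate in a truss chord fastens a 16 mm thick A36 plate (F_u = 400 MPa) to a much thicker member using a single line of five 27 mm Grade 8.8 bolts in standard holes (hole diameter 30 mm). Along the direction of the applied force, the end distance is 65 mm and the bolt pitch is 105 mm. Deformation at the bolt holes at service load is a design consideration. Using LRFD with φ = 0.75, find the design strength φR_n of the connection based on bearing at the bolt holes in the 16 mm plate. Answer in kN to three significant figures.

1530 kN

Per bolt r_n = 1.2 l_c t F_u ≤ 2.4 d t F_u; upper limit = 2.4 × 27 × 16 × 400 / 1000 = 414.7 kN.
Edge bolt: l_c = 65 − 30/2 = 50 mm → 1.2 × 50 × 16 × 400 / 1000 = 384 → r_n = 384 kN.
Interior bolts: l_c = 105 − 30 = 75 mm → 1.2 × 75 × 16 × 400 / 1000 = 576 → r_n = 414.7 kN.
R_n = 1 × 384 + 4 × 414.7 = 2043 kN.
Design strength φR_n = 0.75 × 2043 = 1530 kN.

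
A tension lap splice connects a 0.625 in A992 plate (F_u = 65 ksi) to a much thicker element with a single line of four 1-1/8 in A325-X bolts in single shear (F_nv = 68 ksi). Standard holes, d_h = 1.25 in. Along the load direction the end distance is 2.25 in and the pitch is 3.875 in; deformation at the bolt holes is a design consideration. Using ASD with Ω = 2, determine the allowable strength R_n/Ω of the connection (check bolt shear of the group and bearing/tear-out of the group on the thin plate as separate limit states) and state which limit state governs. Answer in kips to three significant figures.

135 kips (bolt shear governs)

Bolt shear: A_b = π·1.125²/4 = 0.994 in²; R_n = 68 × 0.994 × 4 × 1 = 270.4 kips → 270.4 / 2 = 135 kips.
Bearing (1.2 l_c t F_u ≤ 2.4 d t F_u): upper limit = 2.4·1.125·0.625·65 = 109.7 kips.
  Edge l_c = 2.25 − 1.25/2 = 1.625 → r_n = 79.22 kips; interior l_c = 3.875 − 1.25 = 2.625 → r_n = 109.7 kips.
  R_n,bearing = 1·79.22 + 3·109.7 = 408.3 kips → 408.3 / 2 = 204 kips.
Bolt shear governs: 135 kips.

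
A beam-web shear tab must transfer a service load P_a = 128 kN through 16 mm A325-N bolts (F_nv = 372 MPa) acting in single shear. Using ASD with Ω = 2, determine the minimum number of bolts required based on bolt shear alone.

4 bolts

A_b = π·16²/4 = 201.1 mm².
Per-bolt allowable strength R_n/Ω = 372 × 201.1 × 1 / 1000 / 2 = 37.4 kN.
n ≥ 128 / 37.4 = 3.423 → use 4 bolts.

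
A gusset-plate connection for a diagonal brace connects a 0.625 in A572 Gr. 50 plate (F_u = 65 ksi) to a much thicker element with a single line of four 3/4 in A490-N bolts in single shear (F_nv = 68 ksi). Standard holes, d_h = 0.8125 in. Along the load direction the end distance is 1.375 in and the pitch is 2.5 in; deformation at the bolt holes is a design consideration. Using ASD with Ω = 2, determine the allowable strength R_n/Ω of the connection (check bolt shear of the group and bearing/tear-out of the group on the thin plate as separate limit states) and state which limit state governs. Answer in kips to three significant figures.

60.1 kips (bolt shear governs)

Bolt shear: A_b = π·0.75²/4 = 0.4418 in²; R_n = 68 × 0.4418 × 4 × 1 = 120.2 kips → 120.2 / 2 = 60.1 kips.
Bearing (1.2 l_c t F_u ≤ 2.4 d t F_u): upper limit = 2.4·0.75·0.625·65 = 73.12 kips.
  Edge l_c = 1.375 − 0.8125/2 = 0.9688 → r_n = 47.23 kips; interior l_c = 2.5 − 0.8125 = 1.688 → r_n = 73.12 kips.
  R_n,bearing = 1·47.23 + 3·73.12 = 266.6 kips → 266.6 / 2 = 133 kips.
Bolt shear governs: 60.1 kips.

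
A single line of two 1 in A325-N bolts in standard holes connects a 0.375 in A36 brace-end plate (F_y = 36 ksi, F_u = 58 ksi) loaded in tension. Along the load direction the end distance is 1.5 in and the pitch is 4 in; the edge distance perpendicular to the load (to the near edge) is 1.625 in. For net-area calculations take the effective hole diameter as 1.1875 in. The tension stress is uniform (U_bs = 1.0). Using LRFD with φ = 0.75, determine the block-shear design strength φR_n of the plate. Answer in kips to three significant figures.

Shear plane L_v = 1.5 + 1·4 = 5.5 in; A_gv = 5.5 × 0.375 = 2.062 in².
A_nv = (5.5 − 1.5·1.1875) × 0.375 = 1.395 in².
A_nt = (1.625 − 0.5·1.1875) × 0.375 = 0.3867 in².
0.6 F_u A_nv = 48.53 kips; 0.6 F_y A_gv = 44.55 kips → shear yielding governs the shear term.
R_n = 44.55 + 1.0 × 58 × 0.3867 = 66.98 kips.
Design strength φR_n = 0.75 × 66.98 = 50.2 kips.

50.2 kips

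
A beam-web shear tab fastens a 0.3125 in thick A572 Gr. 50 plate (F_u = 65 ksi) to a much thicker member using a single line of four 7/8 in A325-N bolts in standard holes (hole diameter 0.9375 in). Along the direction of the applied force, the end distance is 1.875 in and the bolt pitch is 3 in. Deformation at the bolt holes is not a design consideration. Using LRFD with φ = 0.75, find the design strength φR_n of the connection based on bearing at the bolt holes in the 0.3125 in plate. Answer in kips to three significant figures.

152 kips

Per bolt r_n = 1.5 l_c t F_u ≤ 3.0 d t F_u; upper limit = 3.0 × 0.875 × 0.3125 × 65 = 53.32 kips.
Edge bolt: l_c = 1.875 − 0.9375/2 = 1.406 in → 1.5 × 1.406 × 0.3125 × 65 = 42.85 → r_n = 42.85 kips.
Interior bolts: l_c = 3 − 0.9375 = 2.062 in → 1.5 × 2.062 × 0.3125 × 65 = 62.84 → r_n = 53.32 kips.
R_n = 1 × 42.85 + 3 × 53.32 = 202.8 kips.
Design strength φR_n = 0.75 × 202.8 = 152 kips.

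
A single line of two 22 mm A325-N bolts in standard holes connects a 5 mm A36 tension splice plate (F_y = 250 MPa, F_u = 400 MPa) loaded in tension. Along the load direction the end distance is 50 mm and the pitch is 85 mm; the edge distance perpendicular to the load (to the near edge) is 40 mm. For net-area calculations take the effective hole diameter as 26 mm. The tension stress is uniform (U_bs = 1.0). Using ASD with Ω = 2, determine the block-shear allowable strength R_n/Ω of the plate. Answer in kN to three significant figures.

77.6 kN

Shear plane L_v = 50 + 1·85 = 135 mm; A_gv = 135 × 5 = 675 mm².
A_nv = (135 − 1.5·26) × 5 = 480 mm².
A_nt = (40 − 0.5·26) × 5 = 135 mm².
0.6 F_u A_nv = 115.2 kN; 0.6 F_y A_gv = 101.2 kN → shear yielding governs the shear term.
R_n = 101.2 + 1.0 × 400 × 135 / 1000 = 155.2 kN.
Allowable strength R_n/Ω = 155.2 / 2 = 77.6 kN.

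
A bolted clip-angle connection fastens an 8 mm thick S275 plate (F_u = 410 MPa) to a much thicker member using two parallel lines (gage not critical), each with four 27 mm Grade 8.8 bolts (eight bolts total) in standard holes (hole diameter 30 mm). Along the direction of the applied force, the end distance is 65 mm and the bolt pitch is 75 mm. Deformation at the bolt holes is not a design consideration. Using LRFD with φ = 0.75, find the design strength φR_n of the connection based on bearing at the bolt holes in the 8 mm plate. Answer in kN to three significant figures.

1370 kN

Per bolt r_n = 1.5 l_c t F_u ≤ 3.0 d t F_u; upper limit = 3.0 × 27 × 8 × 410 / 1000 = 265.7 kN.
Edge bolt: l_c = 65 − 30/2 = 50 mm → 1.5 × 50 × 8 × 410 / 1000 = 246 → r_n = 246 kN.
Interior bolts: l_c = 75 − 30 = 45 mm → 1.5 × 45 × 8 × 410 / 1000 = 221.4 → r_n = 221.4 kN.
R_n = 2 × 246 + 6 × 221.4 = 1820 kN.
Design strength φR_n = 0.75 × 1820 = 1370 kN.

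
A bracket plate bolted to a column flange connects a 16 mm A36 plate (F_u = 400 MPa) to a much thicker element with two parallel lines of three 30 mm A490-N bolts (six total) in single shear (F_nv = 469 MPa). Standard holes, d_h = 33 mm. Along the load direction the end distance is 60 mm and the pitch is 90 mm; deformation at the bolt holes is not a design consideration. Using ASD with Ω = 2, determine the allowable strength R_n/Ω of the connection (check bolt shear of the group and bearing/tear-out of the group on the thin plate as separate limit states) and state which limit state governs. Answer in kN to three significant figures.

995 kN (bolt shear governs)

Bolt shear: A_b = π·30²/4 = 706.9 mm²; R_n = 469 × 706.9 × 6 × 1 / 1000 = 1989 kN → 1989 / 2 = 995 kN.
Bearing (1.5 l_c t F_u ≤ 3.0 d t F_u): upper limit = 3.0·30·16·400 / 1000 = 576 kN.
  Edge l_c = 60 − 33/2 = 43.5 → r_n = 417.6 kN; interior l_c = 90 − 33 = 57 → r_n = 547.2 kN.
  R_n,bearing = 2·417.6 + 4·547.2 = 3024 kN → 3024 / 2 = 1510 kN.
Bolt shear governs: 995 kN.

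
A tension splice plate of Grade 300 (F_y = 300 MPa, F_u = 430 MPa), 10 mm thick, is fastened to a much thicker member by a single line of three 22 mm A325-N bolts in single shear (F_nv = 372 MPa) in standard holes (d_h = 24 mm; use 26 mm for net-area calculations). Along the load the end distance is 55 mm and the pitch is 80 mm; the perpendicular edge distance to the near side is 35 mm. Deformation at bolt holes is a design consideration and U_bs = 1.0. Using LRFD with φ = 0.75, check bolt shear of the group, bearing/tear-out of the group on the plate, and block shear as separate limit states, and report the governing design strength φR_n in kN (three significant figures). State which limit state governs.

318 kN (bolt shear governs)

Bolt shear: A_b = π·22²/4 = 380.1 mm²; R_n = 372 × 380.1 × 3 × 1 / 1000 = 424.2 kN → 0.75 × 424.2 = 318 kN.
Bearing: edge l_c = 43, r_n = 221.9 kN; interior l_c = 56, r_n = 227 kN; R_n = 221.9 + 2·227 = 676 kN → 507 kN.
Block shear: A_gv = 2150, A_nv = 1500, A_nt = 220 mm²; R_n = min(0.6F_uA_nv, 0.6F_yA_gv) + U_bs·F_u·A_nt = 481.6 kN → 361 kN.
Bolt shear governs: 318 kN.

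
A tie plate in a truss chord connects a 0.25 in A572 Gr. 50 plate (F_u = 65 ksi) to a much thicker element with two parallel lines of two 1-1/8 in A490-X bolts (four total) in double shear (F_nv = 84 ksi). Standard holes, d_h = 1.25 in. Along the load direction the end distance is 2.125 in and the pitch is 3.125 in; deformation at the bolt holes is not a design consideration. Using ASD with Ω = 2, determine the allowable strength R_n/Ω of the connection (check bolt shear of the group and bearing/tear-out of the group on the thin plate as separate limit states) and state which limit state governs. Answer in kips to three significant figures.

Bolt shear: A_b = π·1.125²/4 = 0.994 in²; R_n = 84 × 0.994 × 4 × 2 = 668 kips → 668 / 2 = 334 kips.
Bearing (1.5 l_c t F_u ≤ 3.0 d t F_u): upper limit = 3.0·1.125·0.25·65 = 54.84 kips.
  Edge l_c = 2.125 − 1.25/2 = 1.5 → r_n = 36.56 kips; interior l_c = 3.125 − 1.25 = 1.875 → r_n = 45.7 kips.
  R_n,bearing = 2·36.56 + 2·45.7 = 164.5 kips → 164.5 / 2 = 82.3 kips.
Bearing governs: 82.3 kips.

82.3 kips (bearing governs)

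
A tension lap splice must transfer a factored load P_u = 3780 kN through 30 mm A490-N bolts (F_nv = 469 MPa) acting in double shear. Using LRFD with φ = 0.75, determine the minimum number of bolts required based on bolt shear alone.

A_b = π·30²/4 = 706.9 mm².
Per-bolt design strength φR_n = 0.75 × 469 × 706.9 × 2 / 1000 = 497.3 kN.
n ≥ 3780 / 497.3 = 7.601 → use 8 bolts.

8 bolts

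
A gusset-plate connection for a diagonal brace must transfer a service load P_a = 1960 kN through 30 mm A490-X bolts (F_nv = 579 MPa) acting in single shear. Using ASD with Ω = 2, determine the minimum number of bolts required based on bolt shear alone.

A_b = π·30²/4 = 706.9 mm².
Per-bolt allowable strength R_n/Ω = 579 × 706.9 × 1 / 1000 / 2 = 204.6 kN.
n ≥ 1960 / 204.6 = 9.578 → use 10 bolts.

10 bolts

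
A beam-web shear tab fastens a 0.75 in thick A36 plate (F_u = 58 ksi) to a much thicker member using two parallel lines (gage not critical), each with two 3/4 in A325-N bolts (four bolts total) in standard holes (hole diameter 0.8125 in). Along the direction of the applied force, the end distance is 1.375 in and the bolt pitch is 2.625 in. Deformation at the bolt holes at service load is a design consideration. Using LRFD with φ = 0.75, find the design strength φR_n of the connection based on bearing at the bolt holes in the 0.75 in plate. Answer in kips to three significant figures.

Per bolt r_n = 1.2 l_c t F_u ≤ 2.4 d t F_u; upper limit = 2.4 × 0.75 × 0.75 × 58 = 78.3 kips.
Edge bolt: l_c = 1.375 − 0.8125/2 = 0.9688 in → 1.2 × 0.9688 × 0.75 × 58 = 50.57 → r_n = 50.57 kips.
Interior bolts: l_c = 2.625 − 0.8125 = 1.812 in → 1.2 × 1.812 × 0.75 × 58 = 94.61 → r_n = 78.3 kips.
R_n = 2 × 50.57 + 2 × 78.3 = 257.7 kips.
Design strength φR_n = 0.75 × 257.7 = 193 kips.

193 kips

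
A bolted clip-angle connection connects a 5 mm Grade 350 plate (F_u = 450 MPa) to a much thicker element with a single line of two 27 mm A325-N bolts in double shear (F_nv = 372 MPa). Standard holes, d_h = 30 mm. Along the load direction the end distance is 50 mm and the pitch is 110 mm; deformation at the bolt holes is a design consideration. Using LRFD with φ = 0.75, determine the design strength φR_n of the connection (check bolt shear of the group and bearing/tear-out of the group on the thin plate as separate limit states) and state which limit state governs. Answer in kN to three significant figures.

Bolt shear: A_b = π·27²/4 = 572.6 mm²; R_n = 372 × 572.6 × 2 × 2 / 1000 = 852 kN → 0.75 × 852 = 639 kN.
Bearing (1.2 l_c t F_u ≤ 2.4 d t F_u): upper limit = 2.4·27·5·450 / 1000 = 145.8 kN.
  Edge l_c = 50 − 30/2 = 35 → r_n = 94.5 kN; interior l_c = 110 − 30 = 80 → r_n = 145.8 kN.
  R_n,bearing = 1·94.5 + 1·145.8 = 240.3 kN → 0.75 × 240.3 = 180 kN.
Bearing governs: 180 kN.

180 kN (bearing governs)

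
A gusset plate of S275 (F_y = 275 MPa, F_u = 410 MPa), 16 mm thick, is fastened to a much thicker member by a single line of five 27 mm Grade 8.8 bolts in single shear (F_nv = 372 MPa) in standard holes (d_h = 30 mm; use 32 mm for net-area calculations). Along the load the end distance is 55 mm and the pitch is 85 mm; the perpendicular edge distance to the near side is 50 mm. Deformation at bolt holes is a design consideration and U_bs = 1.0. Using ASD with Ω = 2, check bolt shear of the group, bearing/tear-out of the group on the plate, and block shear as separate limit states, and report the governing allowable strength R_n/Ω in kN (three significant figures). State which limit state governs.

532 kN (bolt shear governs)

Bolt shear: A_b = π·27²/4 = 572.6 mm²; R_n = 372 × 572.6 × 5 × 1 / 1000 = 1065 kN → 1065 / 2 = 532 kN.
Bearing: edge l_c = 40, r_n = 314.9 kN; interior l_c = 55, r_n = 425.1 kN; R_n = 314.9 + 4·425.1 = 2015 kN → 1010 kN.
Block shear: A_gv = 6320, A_nv = 4016, A_nt = 544 mm²; R_n = min(0.6F_uA_nv, 0.6F_yA_gv) + U_bs·F_u·A_nt = 1211 kN → 605 kN.
Bolt shear governs: 532 kN.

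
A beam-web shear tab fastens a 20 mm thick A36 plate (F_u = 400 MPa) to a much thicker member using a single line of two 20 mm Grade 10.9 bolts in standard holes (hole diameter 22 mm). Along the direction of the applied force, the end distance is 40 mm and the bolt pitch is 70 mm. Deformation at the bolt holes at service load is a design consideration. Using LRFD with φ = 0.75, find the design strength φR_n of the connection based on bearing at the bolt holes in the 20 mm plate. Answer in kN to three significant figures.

Per bolt r_n = 1.2 l_c t F_u ≤ 2.4 d t F_u; upper limit = 2.4 × 20 × 20 × 400 / 1000 = 384 kN.
Edge bolt: l_c = 40 − 22/2 = 29 mm → 1.2 × 29 × 20 × 400 / 1000 = 278.4 → r_n = 278.4 kN.
Interior bolts: l_c = 70 − 22 = 48 mm → 1.2 × 48 × 20 × 400 / 1000 = 460.8 → r_n = 384 kN.
R_n = 1 × 278.4 + 1 × 384 = 662.4 kN.
Design strength φR_n = 0.75 × 662.4 = 497 kN.

497 kN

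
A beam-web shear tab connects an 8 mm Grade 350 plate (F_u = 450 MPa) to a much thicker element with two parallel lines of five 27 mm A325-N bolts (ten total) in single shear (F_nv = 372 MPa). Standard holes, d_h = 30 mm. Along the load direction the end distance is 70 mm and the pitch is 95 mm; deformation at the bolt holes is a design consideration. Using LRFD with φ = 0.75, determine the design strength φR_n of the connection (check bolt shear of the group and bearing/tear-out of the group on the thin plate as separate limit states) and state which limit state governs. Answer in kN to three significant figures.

Bolt shear: A_b = π·27²/4 = 572.6 mm²; R_n = 372 × 572.6 × 10 × 1 / 1000 = 2130 kN → 0.75 × 2130 = 1600 kN.
Bearing (1.2 l_c t F_u ≤ 2.4 d t F_u): upper limit = 2.4·27·8·450 / 1000 = 233.3 kN.
  Edge l_c = 70 − 30/2 = 55 → r_n = 233.3 kN; interior l_c = 95 − 30 = 65 → r_n = 233.3 kN.
  R_n,bearing = 2·233.3 + 8·233.3 = 2333 kN → 0.75 × 2333 = 1750 kN.
Bolt shear governs: 1600 kN.

1600 kN (bolt shear governs)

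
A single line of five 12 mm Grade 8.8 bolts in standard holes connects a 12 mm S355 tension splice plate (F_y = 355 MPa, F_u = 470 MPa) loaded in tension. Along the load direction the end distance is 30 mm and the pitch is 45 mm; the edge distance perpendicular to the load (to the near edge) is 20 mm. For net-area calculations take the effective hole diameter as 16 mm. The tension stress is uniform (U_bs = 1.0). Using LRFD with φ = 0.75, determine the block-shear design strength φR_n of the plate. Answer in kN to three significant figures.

401 kN

Shear plane L_v = 30 + 4·45 = 210 mm; A_gv = 210 × 12 = 2520 mm².
A_nv = (210 − 4.5·16) × 12 = 1656 mm².
A_nt = (20 − 0.5·16) × 12 = 144 mm².
0.6 F_u A_nv = 467 kN; 0.6 F_y A_gv = 536.8 kN → shear rupture governs the shear term.
R_n = 467 + 1.0 × 470 × 144 / 1000 = 534.7 kN.
Design strength φR_n = 0.75 × 534.7 = 401 kN.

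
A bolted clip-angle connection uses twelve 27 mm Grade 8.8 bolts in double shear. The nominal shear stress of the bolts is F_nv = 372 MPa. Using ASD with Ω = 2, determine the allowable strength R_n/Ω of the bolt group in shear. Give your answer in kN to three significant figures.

2560 kN

A_b = π × 27² / 4 = 572.6 mm².
R_n = F_nv · A_b · n · n_s = 372 × 572.6 × 12 × 2 / 1000 = 5112 kN.
Allowable strength R_n/Ω = 5112 / 2 = 2560 kN.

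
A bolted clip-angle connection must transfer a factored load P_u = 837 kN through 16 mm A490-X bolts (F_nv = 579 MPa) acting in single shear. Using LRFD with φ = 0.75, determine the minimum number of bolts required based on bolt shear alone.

10 bolts

A_b = π·16²/4 = 201.1 mm².
Per-bolt design strength φR_n = 0.75 × 579 × 201.1 × 1 / 1000 = 87.31 kN.
n ≥ 837 / 87.31 = 9.586 → use 10 bolts.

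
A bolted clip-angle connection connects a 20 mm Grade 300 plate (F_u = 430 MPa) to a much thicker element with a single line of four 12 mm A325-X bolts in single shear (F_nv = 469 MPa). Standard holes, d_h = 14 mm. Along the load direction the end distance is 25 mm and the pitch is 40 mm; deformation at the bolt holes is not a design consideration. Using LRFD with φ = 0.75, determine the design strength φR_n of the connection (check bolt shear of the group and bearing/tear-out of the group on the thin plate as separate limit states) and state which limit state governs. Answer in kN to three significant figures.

159 kN (bolt shear governs)

Bolt shear: A_b = π·12²/4 = 113.1 mm²; R_n = 469 × 113.1 × 4 × 1 / 1000 = 212.2 kN → 0.75 × 212.2 = 159 kN.
Bearing (1.5 l_c t F_u ≤ 3.0 d t F_u): upper limit = 3.0·12·20·430 / 1000 = 309.6 kN.
  Edge l_c = 25 − 14/2 = 18 → r_n = 232.2 kN; interior l_c = 40 − 14 = 26 → r_n = 309.6 kN.
  R_n,bearing = 1·232.2 + 3·309.6 = 1161 kN → 0.75 × 1161 = 871 kN.
Bolt shear governs: 159 kN.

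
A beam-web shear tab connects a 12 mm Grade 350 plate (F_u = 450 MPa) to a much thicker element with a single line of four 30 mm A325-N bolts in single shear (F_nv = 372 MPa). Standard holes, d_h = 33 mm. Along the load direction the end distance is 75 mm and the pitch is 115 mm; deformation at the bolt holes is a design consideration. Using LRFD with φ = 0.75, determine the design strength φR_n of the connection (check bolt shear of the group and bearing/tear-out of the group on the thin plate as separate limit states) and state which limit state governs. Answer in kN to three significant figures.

Bolt shear: A_b = π·30²/4 = 706.9 mm²; R_n = 372 × 706.9 × 4 × 1 / 1000 = 1052 kN → 0.75 × 1052 = 789 kN.
Bearing (1.2 l_c t F_u ≤ 2.4 d t F_u): upper limit = 2.4·30·12·450 / 1000 = 388.8 kN.
  Edge l_c = 75 − 33/2 = 58.5 → r_n = 379.1 kN; interior l_c = 115 − 33 = 82 → r_n = 388.8 kN.
  R_n,bearing = 1·379.1 + 3·388.8 = 1545 kN → 0.75 × 1545 = 1160 kN.
Bolt shear governs: 789 kN.

789 kN (bolt shear governs)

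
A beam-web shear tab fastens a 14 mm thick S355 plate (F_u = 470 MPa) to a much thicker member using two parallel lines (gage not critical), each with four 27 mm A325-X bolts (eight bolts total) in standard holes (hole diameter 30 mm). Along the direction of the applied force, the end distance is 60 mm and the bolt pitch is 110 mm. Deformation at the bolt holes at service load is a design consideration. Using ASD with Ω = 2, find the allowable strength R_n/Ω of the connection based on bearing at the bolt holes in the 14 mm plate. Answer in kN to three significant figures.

Per bolt r_n = 1.2 l_c t F_u ≤ 2.4 d t F_u; upper limit = 2.4 × 27 × 14 × 470 / 1000 = 426.4 kN.
Edge bolt: l_c = 60 − 30/2 = 45 mm → 1.2 × 45 × 14 × 470 / 1000 = 355.3 → r_n = 355.3 kN.
Interior bolts: l_c = 110 − 30 = 80 mm → 1.2 × 80 × 14 × 470 / 1000 = 631.7 → r_n = 426.4 kN.
R_n = 2 × 355.3 + 6 × 426.4 = 3269 kN.
Allowable strength R_n/Ω = 3269 / 2 = 1630 kN.

1630 kN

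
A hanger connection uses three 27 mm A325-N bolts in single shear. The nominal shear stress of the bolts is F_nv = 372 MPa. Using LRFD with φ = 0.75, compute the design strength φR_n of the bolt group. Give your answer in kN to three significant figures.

A_b = π × 27² / 4 = 572.6 mm².
R_n = F_nv · A_b · n · n_s = 372 × 572.6 × 3 × 1 / 1000 = 639 kN.
Design strength φR_n = 0.75 × 639 = 479 kN.

479 kN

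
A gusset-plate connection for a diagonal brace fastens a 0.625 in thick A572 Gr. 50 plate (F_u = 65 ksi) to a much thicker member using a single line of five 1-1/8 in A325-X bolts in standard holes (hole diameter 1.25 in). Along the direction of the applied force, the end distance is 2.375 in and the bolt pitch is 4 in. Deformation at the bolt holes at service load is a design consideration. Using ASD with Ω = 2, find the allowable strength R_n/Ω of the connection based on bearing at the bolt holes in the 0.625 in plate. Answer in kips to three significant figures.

Per bolt r_n = 1.2 l_c t F_u ≤ 2.4 d t F_u; upper limit = 2.4 × 1.125 × 0.625 × 65 = 109.7 kips.
Edge bolt: l_c = 2.375 − 1.25/2 = 1.75 in → 1.2 × 1.75 × 0.625 × 65 = 85.31 → r_n = 85.31 kips.
Interior bolts: l_c = 4 − 1.25 = 2.75 in → 1.2 × 2.75 × 0.625 × 65 = 134.1 → r_n = 109.7 kips.
R_n = 1 × 85.31 + 4 × 109.7 = 524.1 kips.
Allowable strength R_n/Ω = 524.1 / 2 = 262 kips.

262 kips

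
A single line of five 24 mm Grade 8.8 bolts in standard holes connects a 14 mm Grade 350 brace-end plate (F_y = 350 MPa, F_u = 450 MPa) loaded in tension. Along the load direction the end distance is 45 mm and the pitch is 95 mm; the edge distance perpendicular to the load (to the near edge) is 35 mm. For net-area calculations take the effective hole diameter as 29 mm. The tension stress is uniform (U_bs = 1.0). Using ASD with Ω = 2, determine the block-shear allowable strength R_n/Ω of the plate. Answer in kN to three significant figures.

621 kN

Shear plane L_v = 45 + 4·95 = 425 mm; A_gv = 425 × 14 = 5950 mm².
A_nv = (425 − 4.5·29) × 14 = 4123 mm².
A_nt = (35 − 0.5·29) × 14 = 287 mm².
0.6 F_u A_nv = 1113 kN; 0.6 F_y A_gv = 1250 kN → shear rupture governs the shear term.
R_n = 1113 + 1.0 × 450 × 287 / 1000 = 1242 kN.
Allowable strength R_n/Ω = 1242 / 2 = 621 kN.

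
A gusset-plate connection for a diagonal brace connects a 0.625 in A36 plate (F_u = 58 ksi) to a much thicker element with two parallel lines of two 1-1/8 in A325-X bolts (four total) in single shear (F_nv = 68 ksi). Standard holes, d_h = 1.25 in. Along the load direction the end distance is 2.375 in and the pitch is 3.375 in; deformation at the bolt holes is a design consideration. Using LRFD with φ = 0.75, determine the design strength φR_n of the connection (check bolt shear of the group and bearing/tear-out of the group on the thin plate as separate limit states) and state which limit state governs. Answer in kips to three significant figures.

203 kips (bolt shear governs)

Bolt shear: A_b = π·1.125²/4 = 0.994 in²; R_n = 68 × 0.994 × 4 × 1 = 270.4 kips → 0.75 × 270.4 = 203 kips.
Bearing (1.2 l_c t F_u ≤ 2.4 d t F_u): upper limit = 2.4·1.125·0.625·58 = 97.87 kips.
  Edge l_c = 2.375 − 1.25/2 = 1.75 → r_n = 76.12 kips; interior l_c = 3.375 − 1.25 = 2.125 → r_n = 92.44 kips.
  R_n,bearing = 2·76.12 + 2·92.44 = 337.1 kips → 0.75 × 337.1 = 253 kips.
Bolt shear governs: 203 kips.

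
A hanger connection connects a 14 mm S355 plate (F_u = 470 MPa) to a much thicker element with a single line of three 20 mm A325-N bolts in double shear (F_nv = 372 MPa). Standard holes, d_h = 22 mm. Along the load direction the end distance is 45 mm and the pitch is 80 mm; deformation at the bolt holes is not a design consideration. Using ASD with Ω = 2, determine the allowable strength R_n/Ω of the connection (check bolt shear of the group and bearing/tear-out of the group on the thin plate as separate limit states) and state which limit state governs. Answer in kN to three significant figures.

Bolt shear: A_b = π·20²/4 = 314.2 mm²; R_n = 372 × 314.2 × 3 × 2 / 1000 = 701.2 kN → 701.2 / 2 = 351 kN.
Bearing (1.5 l_c t F_u ≤ 3.0 d t F_u): upper limit = 3.0·20·14·470 / 1000 = 394.8 kN.
  Edge l_c = 45 − 22/2 = 34 → r_n = 335.6 kN; interior l_c = 80 − 22 = 58 → r_n = 394.8 kN.
  R_n,bearing = 1·335.6 + 2·394.8 = 1125 kN → 1125 / 2 = 563 kN.
Bolt shear governs: 351 kN.

351 kN (bolt shear governs)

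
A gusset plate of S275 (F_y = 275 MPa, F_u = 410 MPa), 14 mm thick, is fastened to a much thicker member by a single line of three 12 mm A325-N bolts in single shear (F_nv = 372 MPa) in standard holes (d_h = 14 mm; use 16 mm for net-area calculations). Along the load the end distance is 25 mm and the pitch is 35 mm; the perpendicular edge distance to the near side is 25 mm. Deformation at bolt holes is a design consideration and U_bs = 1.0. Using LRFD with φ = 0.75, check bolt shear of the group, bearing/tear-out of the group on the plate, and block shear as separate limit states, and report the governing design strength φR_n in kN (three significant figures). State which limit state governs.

94.7 kN (bolt shear governs)

Bolt shear: A_b = π·12²/4 = 113.1 mm²; R_n = 372 × 113.1 × 3 × 1 / 1000 = 126.2 kN → 0.75 × 126.2 = 94.7 kN.
Bearing: edge l_c = 18, r_n = 124 kN; interior l_c = 21, r_n = 144.6 kN; R_n = 124 + 2·144.6 = 413.3 kN → 310 kN.
Block shear: A_gv = 1330, A_nv = 770, A_nt = 238 mm²; R_n = min(0.6F_uA_nv, 0.6F_yA_gv) + U_bs·F_u·A_nt = 287 kN → 215 kN.
Bolt shear governs: 94.7 kN.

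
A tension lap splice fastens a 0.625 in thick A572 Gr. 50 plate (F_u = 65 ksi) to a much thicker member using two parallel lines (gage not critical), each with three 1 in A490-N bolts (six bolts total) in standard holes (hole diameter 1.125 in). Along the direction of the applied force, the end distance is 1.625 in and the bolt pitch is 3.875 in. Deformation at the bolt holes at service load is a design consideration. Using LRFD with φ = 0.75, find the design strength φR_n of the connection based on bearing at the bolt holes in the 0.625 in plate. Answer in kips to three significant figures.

Per bolt r_n = 1.2 l_c t F_u ≤ 2.4 d t F_u; upper limit = 2.4 × 1 × 0.625 × 65 = 97.5 kips.
Edge bolt: l_c = 1.625 − 1.125/2 = 1.062 in → 1.2 × 1.062 × 0.625 × 65 = 51.8 → r_n = 51.8 kips.
Interior bolts: l_c = 3.875 − 1.125 = 2.75 in → 1.2 × 2.75 × 0.625 × 65 = 134.1 → r_n = 97.5 kips.
R_n = 2 × 51.8 + 4 × 97.5 = 493.6 kips.
Design strength φR_n = 0.75 × 493.6 = 370 kips.

370 kips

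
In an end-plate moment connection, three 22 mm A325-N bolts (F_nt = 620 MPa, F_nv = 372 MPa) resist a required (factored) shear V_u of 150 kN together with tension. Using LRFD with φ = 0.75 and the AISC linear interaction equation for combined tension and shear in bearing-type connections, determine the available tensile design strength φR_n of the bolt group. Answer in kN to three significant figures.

439 kN

A_b = π·22²/4 = 380.1 mm²; f_rv = 150 × 1000 / (3 × 380.1) = 131.5 MPa.
F'_nt = 1.3 F_nt − (F_nt / φF_nv) f_rv = 1.3·620 − (620/(0.75·372))·131.5 = 513.7 MPa, capped at F_nt → F'_nt = 513.7 MPa.
R_n = F'_nt · A_b · n = 513.7 × 380.1 × 3 / 1000 = 585.8 kN.
Design strength φR_n = 0.75 × 585.8 = 439 kN.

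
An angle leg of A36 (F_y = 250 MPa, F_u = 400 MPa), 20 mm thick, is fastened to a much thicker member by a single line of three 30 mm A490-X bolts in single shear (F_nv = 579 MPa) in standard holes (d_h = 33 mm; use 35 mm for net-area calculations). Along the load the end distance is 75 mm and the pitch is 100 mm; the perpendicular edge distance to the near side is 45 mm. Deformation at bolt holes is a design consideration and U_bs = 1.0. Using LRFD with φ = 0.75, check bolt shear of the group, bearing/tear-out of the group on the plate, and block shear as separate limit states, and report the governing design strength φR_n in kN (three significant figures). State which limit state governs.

784 kN (block shear governs)

Bolt shear: A_b = π·30²/4 = 706.9 mm²; R_n = 579 × 706.9 × 3 × 1 / 1000 = 1228 kN → 0.75 × 1228 = 921 kN.
Bearing: edge l_c = 58.5, r_n = 561.6 kN; interior l_c = 67, r_n = 576 kN; R_n = 561.6 + 2·576 = 1714 kN → 1290 kN.
Block shear: A_gv = 5500, A_nv = 3750, A_nt = 550 mm²; R_n = min(0.6F_uA_nv, 0.6F_yA_gv) + U_bs·F_u·A_nt = 1045 kN → 784 kN.
Block shear governs: 784 kN.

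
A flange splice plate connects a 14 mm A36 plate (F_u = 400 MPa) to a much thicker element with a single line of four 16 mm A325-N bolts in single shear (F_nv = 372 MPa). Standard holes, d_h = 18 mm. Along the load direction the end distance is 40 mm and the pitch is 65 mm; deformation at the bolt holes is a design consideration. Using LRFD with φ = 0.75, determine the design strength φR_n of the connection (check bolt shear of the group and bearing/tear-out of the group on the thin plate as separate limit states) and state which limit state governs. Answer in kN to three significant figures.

224 kN (bolt shear governs)

Bolt shear: A_b = π·16²/4 = 201.1 mm²; R_n = 372 × 201.1 × 4 × 1 / 1000 = 299.2 kN → 0.75 × 299.2 = 224 kN.
Bearing (1.2 l_c t F_u ≤ 2.4 d t F_u): upper limit = 2.4·16·14·400 / 1000 = 215 kN.
  Edge l_c = 40 − 18/2 = 31 → r_n = 208.3 kN; interior l_c = 65 − 18 = 47 → r_n = 215 kN.
  R_n,bearing = 1·208.3 + 3·215 = 853.4 kN → 0.75 × 853.4 = 640 kN.
Bolt shear governs: 224 kN.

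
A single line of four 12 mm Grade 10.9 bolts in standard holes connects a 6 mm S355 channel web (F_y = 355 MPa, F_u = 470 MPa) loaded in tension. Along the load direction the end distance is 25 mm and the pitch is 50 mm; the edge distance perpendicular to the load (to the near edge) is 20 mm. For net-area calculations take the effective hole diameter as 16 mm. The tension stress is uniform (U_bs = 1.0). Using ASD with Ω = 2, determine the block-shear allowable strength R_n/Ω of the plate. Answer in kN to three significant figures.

118 kN

Shear plane L_v = 25 + 3·50 = 175 mm; A_gv = 175 × 6 = 1050 mm².
A_nv = (175 − 3.5·16) × 6 = 714 mm².
A_nt = (20 − 0.5·16) × 6 = 72 mm².
0.6 F_u A_nv = 201.3 kN; 0.6 F_y A_gv = 223.7 kN → shear rupture governs the shear term.
R_n = 201.3 + 1.0 × 470 × 72 / 1000 = 235.2 kN.
Allowable strength R_n/Ω = 235.2 / 2 = 118 kN.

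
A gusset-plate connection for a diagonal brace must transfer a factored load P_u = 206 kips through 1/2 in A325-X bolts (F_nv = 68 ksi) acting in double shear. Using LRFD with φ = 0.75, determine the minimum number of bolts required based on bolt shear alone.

A_b = π·0.5²/4 = 0.1963 in².
Per-bolt design strength φR_n = 0.75 × 68 × 0.1963 × 2 = 20.03 kips.
n ≥ 206 / 20.03 = 10.29 → use 11 bolts.

11 bolts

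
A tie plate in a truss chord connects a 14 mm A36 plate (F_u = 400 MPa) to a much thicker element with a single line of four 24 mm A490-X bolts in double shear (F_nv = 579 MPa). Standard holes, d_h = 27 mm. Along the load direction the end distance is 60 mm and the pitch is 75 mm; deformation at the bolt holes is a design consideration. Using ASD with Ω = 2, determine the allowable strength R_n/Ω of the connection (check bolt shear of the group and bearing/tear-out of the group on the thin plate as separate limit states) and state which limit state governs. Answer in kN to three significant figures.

640 kN (bearing governs)

Bolt shear: A_b = π·24²/4 = 452.4 mm²; R_n = 579 × 452.4 × 4 × 2 / 1000 = 2095 kN → 2095 / 2 = 1050 kN.
Bearing (1.2 l_c t F_u ≤ 2.4 d t F_u): upper limit = 2.4·24·14·400 / 1000 = 322.6 kN.
  Edge l_c = 60 − 27/2 = 46.5 → r_n = 312.5 kN; interior l_c = 75 − 27 = 48 → r_n = 322.6 kN.
  R_n,bearing = 1·312.5 + 3·322.6 = 1280 kN → 1280 / 2 = 640 kN.
Bearing governs: 640 kN.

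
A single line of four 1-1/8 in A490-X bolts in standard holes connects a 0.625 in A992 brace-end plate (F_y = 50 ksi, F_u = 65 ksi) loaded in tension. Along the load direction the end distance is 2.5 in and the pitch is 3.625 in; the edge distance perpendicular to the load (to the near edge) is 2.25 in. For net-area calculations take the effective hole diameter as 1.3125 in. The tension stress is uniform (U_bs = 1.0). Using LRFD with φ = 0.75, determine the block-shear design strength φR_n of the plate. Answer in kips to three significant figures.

Shear plane L_v = 2.5 + 3·3.625 = 13.38 in; A_gv = 13.38 × 0.625 = 8.359 in².
A_nv = (13.38 − 3.5·1.3125) × 0.625 = 5.488 in².
A_nt = (2.25 − 0.5·1.3125) × 0.625 = 0.9961 in².
0.6 F_u A_nv = 214 kips; 0.6 F_y A_gv = 250.8 kips → shear rupture governs the shear term.
R_n = 214 + 1.0 × 65 × 0.9961 = 278.8 kips.
Design strength φR_n = 0.75 × 278.8 = 209 kips.

209 kips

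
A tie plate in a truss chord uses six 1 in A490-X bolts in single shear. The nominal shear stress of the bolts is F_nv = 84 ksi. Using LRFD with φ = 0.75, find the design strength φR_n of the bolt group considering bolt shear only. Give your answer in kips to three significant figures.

297 kips

A_b = π × 1² / 4 = 0.7854 in².
R_n = F_nv · A_b · n · n_s = 84 × 0.7854 × 6 × 1 = 395.8 kips.
Design strength φR_n = 0.75 × 395.8 = 297 kips.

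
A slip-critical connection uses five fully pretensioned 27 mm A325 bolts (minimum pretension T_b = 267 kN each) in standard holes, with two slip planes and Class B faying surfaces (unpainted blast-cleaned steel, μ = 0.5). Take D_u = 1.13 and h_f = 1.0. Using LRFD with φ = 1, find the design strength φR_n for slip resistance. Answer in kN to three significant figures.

R_n = μ · D_u · h_f · T_b · n_s · n_b = 0.5 × 1.13 × 1.0 × 267 × 2 × 5 = 1509 kN.
Design strength φR_n = 1 × 1509 = 1510 kN.

1510 kN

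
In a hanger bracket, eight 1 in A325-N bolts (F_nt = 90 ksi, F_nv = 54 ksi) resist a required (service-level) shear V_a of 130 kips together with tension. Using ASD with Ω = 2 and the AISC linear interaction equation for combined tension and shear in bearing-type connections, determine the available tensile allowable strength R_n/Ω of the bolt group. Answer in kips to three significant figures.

151 kips

A_b = π·1²/4 = 0.7854 in²; f_rv = 130 / (8 × 0.7854) = 20.69 ksi.
F'_nt = 1.3 F_nt − (Ω F_nt / F_nv) f_rv = 1.3·90 − (2·90/54)·20.69 = 48.03 ksi, capped at F_nt → F'_nt = 48.03 ksi.
R_n = F'_nt · A_b · n = 48.03 × 0.7854 × 8 = 301.8 kips.
Allowable strength R_n/Ω = 301.8 / 2 = 151 kips.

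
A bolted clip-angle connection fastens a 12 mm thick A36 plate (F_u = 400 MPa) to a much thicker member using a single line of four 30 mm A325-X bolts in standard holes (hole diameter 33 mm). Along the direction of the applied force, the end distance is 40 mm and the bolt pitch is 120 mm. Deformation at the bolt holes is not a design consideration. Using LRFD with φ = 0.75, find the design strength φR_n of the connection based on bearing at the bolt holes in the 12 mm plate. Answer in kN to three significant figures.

Per bolt r_n = 1.5 l_c t F_u ≤ 3.0 d t F_u; upper limit = 3.0 × 30 × 12 × 400 / 1000 = 432 kN.
Edge bolt: l_c = 40 − 33/2 = 23.5 mm → 1.5 × 23.5 × 12 × 400 / 1000 = 169.2 → r_n = 169.2 kN.
Interior bolts: l_c = 120 − 33 = 87 mm → 1.5 × 87 × 12 × 400 / 1000 = 626.4 → r_n = 432 kN.
R_n = 1 × 169.2 + 3 × 432 = 1465 kN.
Design strength φR_n = 0.75 × 1465 = 1100 kN.

1100 kN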